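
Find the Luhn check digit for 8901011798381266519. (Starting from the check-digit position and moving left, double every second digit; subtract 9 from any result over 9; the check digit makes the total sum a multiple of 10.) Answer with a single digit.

Partial digits right→left: 9 1 5 6 6 2 1 8 3 8 9 7 1 1 0 1 0 9 8
Double every second digit counting from the check-digit position (so the 1st, 3rd, 5th, ... of the partial from the right).
  doubled (with −9 where >9): 9 1 3 2 6 9 2 0 0 7 → sum 39
  kept as-is: 1 6 2 8 8 7 1 1 9 → sum 43
Total = 39 + 43 = 82.
Check digit = (10 − (82 mod 10)) mod 10 = 8.

8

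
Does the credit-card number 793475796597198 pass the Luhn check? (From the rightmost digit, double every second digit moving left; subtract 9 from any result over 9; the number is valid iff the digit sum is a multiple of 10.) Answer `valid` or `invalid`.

valid

From the right, keep odd positions and double even positions (subtract 9 from any doubled value over 9):
  doubled (positions 2,4,...): 9 5 1 9 1 8 9 → sum 42
  kept (positions 1,3,...): 8 1 9 6 7 7 3 7 → sum 48
Total = 90.
90 mod 10 = 0, so the number is valid.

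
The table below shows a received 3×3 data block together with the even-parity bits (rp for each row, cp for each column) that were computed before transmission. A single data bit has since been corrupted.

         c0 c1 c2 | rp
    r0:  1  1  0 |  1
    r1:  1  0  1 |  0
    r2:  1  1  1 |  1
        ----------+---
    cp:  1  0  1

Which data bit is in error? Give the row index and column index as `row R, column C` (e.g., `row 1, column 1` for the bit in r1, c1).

Recompute each row's even parity and compare to rp:
  r0: data parity 0, sent rp 1 → mismatch
  r1: data parity 0, sent rp 0 → ok
  r2: data parity 1, sent rp 1 → ok
Recompute each column's even parity and compare to cp:
  c0: data parity 1, sent cp 1 → ok
  c1: data parity 0, sent cp 0 → ok
  c2: data parity 0, sent cp 1 → mismatch
Exactly one row (r0) and one column (c2) fail → the flipped bit is at their intersection.

row 0, column 2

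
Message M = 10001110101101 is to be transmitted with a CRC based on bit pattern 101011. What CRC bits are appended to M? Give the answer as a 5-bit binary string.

01001

Append 5 zeros: 1000111010110100000. Divide by 101011 (XOR where the leading bit is 1):
  pos 0: 100011 XOR 101011 = 001000
  pos 2: 100010 XOR 101011 = 001001
  pos 4: 100110 XOR 101011 = 001101
  pos 6: 110111 XOR 101011 = 011100
  pos 7: 111000 XOR 101011 = 010011
  pos 8: 100111 XOR 101011 = 001100
  pos 10: 110000 XOR 101011 = 011011
  pos 11: 110110 XOR 101011 = 011101
  pos 12: 111010 XOR 101011 = 010001
  pos 13: 100010 XOR 101011 = 001001
Remainder (last 5 bits) = 01001. This is the CRC / FCS.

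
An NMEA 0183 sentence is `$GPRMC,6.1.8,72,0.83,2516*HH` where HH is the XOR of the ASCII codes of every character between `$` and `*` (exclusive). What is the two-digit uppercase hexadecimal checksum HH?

XOR the ASCII codes of the payload characters:
  'G' = 0x47 → acc = 0x47
  'P' = 0x50 → acc = 0x17
  'R' = 0x52 → acc = 0x45
  'M' = 0x4D → acc = 0x08
  'C' = 0x43 → acc = 0x4B
  ',' = 0x2C → acc = 0x67
  '6' = 0x36 → acc = 0x51
  '.' = 0x2E → acc = 0x7F
  '1' = 0x31 → acc = 0x4E
  '.' = 0x2E → acc = 0x60
  '8' = 0x38 → acc = 0x58
  ',' = 0x2C → acc = 0x74
  '7' = 0x37 → acc = 0x43
  '2' = 0x32 → acc = 0x71
  ',' = 0x2C → acc = 0x5D
  '0' = 0x30 → acc = 0x6D
  '.' = 0x2E → acc = 0x43
  '8' = 0x38 → acc = 0x7B
  '3' = 0x33 → acc = 0x48
  ',' = 0x2C → acc = 0x64
  '2' = 0x32 → acc = 0x56
  '5' = 0x35 → acc = 0x63
  '1' = 0x31 → acc = 0x52
  '6' = 0x36 → acc = 0x64
Checksum = 0x64.

64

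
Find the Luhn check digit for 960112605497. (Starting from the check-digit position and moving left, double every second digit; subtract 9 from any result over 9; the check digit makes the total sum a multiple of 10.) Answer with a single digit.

8

Partial digits right→left: 7 9 4 5 0 6 2 1 1 0 6 9
Double every second digit counting from the check-digit position (so the 1st, 3rd, 5th, ... of the partial from the right).
  doubled (with −9 where >9): 5 8 0 4 2 3 → sum 22
  kept as-is: 9 5 6 1 0 9 → sum 30
Total = 22 + 30 = 52.
Check digit = (10 − (52 mod 10)) mod 10 = 8.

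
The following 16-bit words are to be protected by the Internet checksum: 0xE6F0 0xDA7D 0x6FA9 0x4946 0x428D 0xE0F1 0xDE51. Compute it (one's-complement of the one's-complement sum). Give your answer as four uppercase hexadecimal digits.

83D0

One's-complement addition (fold any carry out of bit 15 back into bit 0):
  0xE6F0 + 0xDA7D = 0x1C16D → wrap carry → 0xC16E
  0xC16E + 0x6FA9 = 0x13117 → wrap carry → 0x3118
  0x3118 + 0x4946 = 0x07A5E
  0x7A5E + 0x428D = 0x0BCEB
  0xBCEB + 0xE0F1 = 0x19DDC → wrap carry → 0x9DDD
  0x9DDD + 0xDE51 = 0x17C2E → wrap carry → 0x7C2F
One's-complement sum = 0x7C2F.
Checksum = ~0x7C2F & 0xFFFF = 0x83D0.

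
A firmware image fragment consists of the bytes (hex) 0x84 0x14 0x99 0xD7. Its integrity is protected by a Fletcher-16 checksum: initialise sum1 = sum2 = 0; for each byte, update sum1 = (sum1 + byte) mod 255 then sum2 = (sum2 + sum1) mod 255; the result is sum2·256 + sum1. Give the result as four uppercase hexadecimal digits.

590A

Running sums (mod 255):
  after byte 0 (0x84): sum1=132, sum2=132
  after byte 1 (0x14): sum1=152, sum2=29
  after byte 2 (0x99): sum1=50, sum2=79
  after byte 3 (0xD7): sum1=10, sum2=89
Checksum = sum2·256 + sum1 = 89·256 + 10 = 22794 = 0x590A.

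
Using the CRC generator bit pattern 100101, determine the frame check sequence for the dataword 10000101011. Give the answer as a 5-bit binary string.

Append 5 zeros: 1000010101100000. Divide by 100101 (XOR where the leading bit is 1):
  pos 0: 100001 XOR 100101 = 000100
  pos 3: 100010 XOR 100101 = 000111
  pos 6: 111110 XOR 100101 = 011011
  pos 7: 110110 XOR 100101 = 010011
  pos 8: 100110 XOR 100101 = 000011
Remainder (last 5 bits) = 01100. This is the CRC / FCS.

01100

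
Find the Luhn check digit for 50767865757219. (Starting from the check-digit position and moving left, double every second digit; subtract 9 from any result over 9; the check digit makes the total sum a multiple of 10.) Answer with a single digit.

5

Partial digits right→left: 9 1 2 7 5 7 5 6 8 7 6 7 0 5
Double every second digit counting from the check-digit position (so the 1st, 3rd, 5th, ... of the partial from the right).
  doubled (with −9 where >9): 9 4 1 1 7 3 0 → sum 25
  kept as-is: 1 7 7 6 7 7 5 → sum 40
Total = 25 + 40 = 65.
Check digit = (10 − (65 mod 10)) mod 10 = 5.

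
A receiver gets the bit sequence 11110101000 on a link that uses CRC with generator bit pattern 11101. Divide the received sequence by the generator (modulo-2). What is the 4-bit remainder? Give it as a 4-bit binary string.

Modulo-2 division of 11110101000 by 11101:
  pos 0: 11110 XOR 11101 = 00011
  pos 3: 11101 XOR 11101 = 00000
Remainder = 0000 (zero — the frame passes the CRC check).

0000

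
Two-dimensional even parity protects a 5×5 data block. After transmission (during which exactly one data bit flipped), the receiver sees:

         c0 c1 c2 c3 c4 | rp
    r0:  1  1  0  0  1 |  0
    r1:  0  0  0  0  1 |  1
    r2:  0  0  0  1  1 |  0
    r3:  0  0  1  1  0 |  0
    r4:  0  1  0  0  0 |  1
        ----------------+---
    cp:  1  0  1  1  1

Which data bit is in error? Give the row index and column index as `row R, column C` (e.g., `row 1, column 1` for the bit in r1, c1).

row 0, column 3

Recompute each row's even parity and compare to rp:
  r0: data parity 1, sent rp 0 → mismatch
  r1: data parity 1, sent rp 1 → ok
  r2: data parity 0, sent rp 0 → ok
  r3: data parity 0, sent rp 0 → ok
  r4: data parity 1, sent rp 1 → ok
Recompute each column's even parity and compare to cp:
  c0: data parity 1, sent cp 1 → ok
  c1: data parity 0, sent cp 0 → ok
  c2: data parity 1, sent cp 1 → ok
  c3: data parity 0, sent cp 1 → mismatch
  c4: data parity 1, sent cp 1 → ok
Exactly one row (r0) and one column (c3) fail → the flipped bit is at their intersection.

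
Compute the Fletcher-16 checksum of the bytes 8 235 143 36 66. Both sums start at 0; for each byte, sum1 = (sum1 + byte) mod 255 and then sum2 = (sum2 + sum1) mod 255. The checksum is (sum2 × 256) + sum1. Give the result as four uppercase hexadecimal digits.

11E9

Running sums (mod 255):
  after byte 0 (8): sum1=8, sum2=8
  after byte 1 (235): sum1=243, sum2=251
  after byte 2 (143): sum1=131, sum2=127
  after byte 3 (36): sum1=167, sum2=39
  after byte 4 (66): sum1=233, sum2=17
Checksum = sum2·256 + sum1 = 17·256 + 233 = 4585 = 0x11E9.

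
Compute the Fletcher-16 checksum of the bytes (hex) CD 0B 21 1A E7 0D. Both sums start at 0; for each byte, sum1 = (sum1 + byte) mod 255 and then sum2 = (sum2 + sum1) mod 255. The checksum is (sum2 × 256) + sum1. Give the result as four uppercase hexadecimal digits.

Running sums (mod 255):
  after byte 0 (CD): sum1=205, sum2=205
  after byte 1 (0B): sum1=216, sum2=166
  after byte 2 (21): sum1=249, sum2=160
  after byte 3 (1A): sum1=20, sum2=180
  after byte 4 (E7): sum1=251, sum2=176
  after byte 5 (0D): sum1=9, sum2=185
Checksum = sum2·256 + sum1 = 185·256 + 9 = 47369 = 0xB909.

B909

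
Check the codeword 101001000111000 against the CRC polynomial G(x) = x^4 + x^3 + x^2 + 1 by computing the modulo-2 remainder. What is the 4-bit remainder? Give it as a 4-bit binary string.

0000

Modulo-2 division of 101001000111000 by 11101:
  pos 0: 10100 XOR 11101 = 01001
  pos 1: 10011 XOR 11101 = 01110
  pos 2: 11100 XOR 11101 = 00001
  pos 6: 10011 XOR 11101 = 01110
  pos 7: 11101 XOR 11101 = 00000
Remainder = 0000 (zero — the frame passes the CRC check).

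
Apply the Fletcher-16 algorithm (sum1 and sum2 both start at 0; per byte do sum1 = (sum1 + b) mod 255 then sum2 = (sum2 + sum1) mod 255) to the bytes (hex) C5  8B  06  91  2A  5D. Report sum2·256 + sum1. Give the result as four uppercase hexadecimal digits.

DA70

Running sums (mod 255):
  after byte 0 (C5): sum1=197, sum2=197
  after byte 1 (8B): sum1=81, sum2=23
  after byte 2 (06): sum1=87, sum2=110
  after byte 3 (91): sum1=232, sum2=87
  after byte 4 (2A): sum1=19, sum2=106
  after byte 5 (5D): sum1=112, sum2=218
Checksum = sum2·256 + sum1 = 218·256 + 112 = 55920 = 0xDA70.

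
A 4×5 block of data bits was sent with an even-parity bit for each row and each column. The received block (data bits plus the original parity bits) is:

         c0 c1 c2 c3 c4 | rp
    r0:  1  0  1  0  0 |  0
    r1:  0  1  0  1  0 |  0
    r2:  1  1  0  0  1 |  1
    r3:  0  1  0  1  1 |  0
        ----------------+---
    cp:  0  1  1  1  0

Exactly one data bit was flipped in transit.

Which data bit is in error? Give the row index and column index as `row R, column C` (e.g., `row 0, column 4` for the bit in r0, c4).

Recompute each row's even parity and compare to rp:
  r0: data parity 0, sent rp 0 → ok
  r1: data parity 0, sent rp 0 → ok
  r2: data parity 1, sent rp 1 → ok
  r3: data parity 1, sent rp 0 → mismatch
Recompute each column's even parity and compare to cp:
  c0: data parity 0, sent cp 0 → ok
  c1: data parity 1, sent cp 1 → ok
  c2: data parity 1, sent cp 1 → ok
  c3: data parity 0, sent cp 1 → mismatch
  c4: data parity 0, sent cp 0 → ok
Exactly one row (r3) and one column (c3) fail → the flipped bit is at their intersection.

row 3, column 3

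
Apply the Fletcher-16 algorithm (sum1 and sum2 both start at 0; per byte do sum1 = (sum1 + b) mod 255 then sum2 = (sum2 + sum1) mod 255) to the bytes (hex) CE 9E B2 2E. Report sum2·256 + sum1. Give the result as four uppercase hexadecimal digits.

AA4E

Running sums (mod 255):
  after byte 0 (CE): sum1=206, sum2=206
  after byte 1 (9E): sum1=109, sum2=60
  after byte 2 (B2): sum1=32, sum2=92
  after byte 3 (2E): sum1=78, sum2=170
Checksum = sum2·256 + sum1 = 170·256 + 78 = 43598 = 0xAA4E.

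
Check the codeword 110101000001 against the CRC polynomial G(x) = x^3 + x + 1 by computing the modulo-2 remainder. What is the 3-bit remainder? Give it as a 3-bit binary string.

011

Modulo-2 division of 110101000001 by 1011:
  pos 0: 1101 XOR 1011 = 0110
  pos 1: 1100 XOR 1011 = 0111
  pos 2: 1111 XOR 1011 = 0100
  pos 3: 1000 XOR 1011 = 0011
  pos 5: 1100 XOR 1011 = 0111
  pos 6: 1110 XOR 1011 = 0101
  pos 7: 1010 XOR 1011 = 0001
Remainder = 011 (nonzero — an error is detected).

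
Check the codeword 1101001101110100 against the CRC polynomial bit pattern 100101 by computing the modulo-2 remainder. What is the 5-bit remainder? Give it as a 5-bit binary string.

00000

Modulo-2 division of 1101001101110100 by 100101:
  pos 0: 110100 XOR 100101 = 010001
  pos 1: 100011 XOR 100101 = 000110
  pos 4: 110101 XOR 100101 = 010000
  pos 5: 100001 XOR 100101 = 000100
  pos 8: 100101 XOR 100101 = 000000
Remainder = 00000 (zero — the frame passes the CRC check).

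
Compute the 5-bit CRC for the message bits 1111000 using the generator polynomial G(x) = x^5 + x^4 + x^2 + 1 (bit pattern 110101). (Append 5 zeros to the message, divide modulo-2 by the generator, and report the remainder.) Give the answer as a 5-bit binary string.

00110

Append 5 zeros: 111100000000. Divide by 110101 (XOR where the leading bit is 1):
  pos 0: 111100 XOR 110101 = 001001
  pos 2: 100100 XOR 110101 = 010001
  pos 3: 100010 XOR 110101 = 010111
  pos 4: 101110 XOR 110101 = 011011
  pos 5: 110110 XOR 110101 = 000011
Remainder (last 5 bits) = 00110. This is the CRC / FCS.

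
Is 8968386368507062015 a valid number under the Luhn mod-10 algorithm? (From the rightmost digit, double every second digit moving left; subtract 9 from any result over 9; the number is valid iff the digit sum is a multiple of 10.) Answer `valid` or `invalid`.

From the right, keep odd positions and double even positions (subtract 9 from any doubled value over 9):
  doubled (positions 2,4,...): 2 4 0 0 7 6 7 7 9 → sum 42
  kept (positions 1,3,...): 5 0 6 7 5 6 6 3 6 8 → sum 52
Total = 94.
94 mod 10 = 4, so the number is invalid.

invalid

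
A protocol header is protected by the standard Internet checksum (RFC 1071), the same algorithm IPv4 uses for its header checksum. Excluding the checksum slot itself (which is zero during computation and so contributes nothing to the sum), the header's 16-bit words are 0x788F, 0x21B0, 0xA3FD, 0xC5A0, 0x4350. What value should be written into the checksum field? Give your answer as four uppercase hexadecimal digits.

B8D1

One's-complement addition (fold any carry out of bit 15 back into bit 0):
  0x788F + 0x21B0 = 0x09A3F
  0x9A3F + 0xA3FD = 0x13E3C → wrap carry → 0x3E3D
  0x3E3D + 0xC5A0 = 0x103DD → wrap carry → 0x03DE
  0x03DE + 0x4350 = 0x0472E
One's-complement sum = 0x472E.
Checksum = ~0x472E & 0xFFFF = 0xB8D1.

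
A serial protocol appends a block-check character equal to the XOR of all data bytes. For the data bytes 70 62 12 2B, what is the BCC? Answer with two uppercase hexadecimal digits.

XOR the bytes together:
  start with 0x70
  0x70 ⊕ 0x62 = 0x12
  0x12 ⊕ 0x12 = 0x00
  0x00 ⊕ 0x2B = 0x2B

2B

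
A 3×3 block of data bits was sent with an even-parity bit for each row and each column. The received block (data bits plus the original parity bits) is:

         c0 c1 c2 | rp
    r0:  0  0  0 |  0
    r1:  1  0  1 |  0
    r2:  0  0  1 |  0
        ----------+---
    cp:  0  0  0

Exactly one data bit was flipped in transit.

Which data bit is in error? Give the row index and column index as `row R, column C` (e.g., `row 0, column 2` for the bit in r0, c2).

Recompute each row's even parity and compare to rp:
  r0: data parity 0, sent rp 0 → ok
  r1: data parity 0, sent rp 0 → ok
  r2: data parity 1, sent rp 0 → mismatch
Recompute each column's even parity and compare to cp:
  c0: data parity 1, sent cp 0 → mismatch
  c1: data parity 0, sent cp 0 → ok
  c2: data parity 0, sent cp 0 → ok
Exactly one row (r2) and one column (c0) fail → the flipped bit is at their intersection.

row 2, column 0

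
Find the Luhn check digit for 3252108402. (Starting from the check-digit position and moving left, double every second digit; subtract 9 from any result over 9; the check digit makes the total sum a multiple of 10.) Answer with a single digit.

Partial digits right→left: 2 0 4 8 0 1 2 5 2 3
Double every second digit counting from the check-digit position (so the 1st, 3rd, 5th, ... of the partial from the right).
  doubled (with −9 where >9): 4 8 0 4 4 → sum 20
  kept as-is: 0 8 1 5 3 → sum 17
Total = 20 + 17 = 37.
Check digit = (10 − (37 mod 10)) mod 10 = 3.

3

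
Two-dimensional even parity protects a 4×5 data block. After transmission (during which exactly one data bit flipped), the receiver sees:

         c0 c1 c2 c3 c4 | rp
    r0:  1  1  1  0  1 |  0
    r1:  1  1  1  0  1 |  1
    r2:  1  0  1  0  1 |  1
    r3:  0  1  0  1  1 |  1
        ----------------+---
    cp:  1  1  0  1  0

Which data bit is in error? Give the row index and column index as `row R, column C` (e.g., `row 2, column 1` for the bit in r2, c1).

Recompute each row's even parity and compare to rp:
  r0: data parity 0, sent rp 0 → ok
  r1: data parity 0, sent rp 1 → mismatch
  r2: data parity 1, sent rp 1 → ok
  r3: data parity 1, sent rp 1 → ok
Recompute each column's even parity and compare to cp:
  c0: data parity 1, sent cp 1 → ok
  c1: data parity 1, sent cp 1 → ok
  c2: data parity 1, sent cp 0 → mismatch
  c3: data parity 1, sent cp 1 → ok
  c4: data parity 0, sent cp 0 → ok
Exactly one row (r1) and one column (c2) fail → the flipped bit is at their intersection.

row 1, column 2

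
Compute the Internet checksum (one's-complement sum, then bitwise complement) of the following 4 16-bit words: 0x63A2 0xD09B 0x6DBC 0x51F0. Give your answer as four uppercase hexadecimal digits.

0C15

One's-complement addition (fold any carry out of bit 15 back into bit 0):
  0x63A2 + 0xD09B = 0x1343D → wrap carry → 0x343E
  0x343E + 0x6DBC = 0x0A1FA
  0xA1FA + 0x51F0 = 0x0F3EA
One's-complement sum = 0xF3EA.
Checksum = ~0xF3EA & 0xFFFF = 0x0C15.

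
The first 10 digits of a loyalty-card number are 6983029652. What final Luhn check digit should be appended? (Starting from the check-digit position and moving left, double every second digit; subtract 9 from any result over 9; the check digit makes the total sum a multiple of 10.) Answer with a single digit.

Partial digits right→left: 2 5 6 9 2 0 3 8 9 6
Double every second digit counting from the check-digit position (so the 1st, 3rd, 5th, ... of the partial from the right).
  doubled (with −9 where >9): 4 3 4 6 9 → sum 26
  kept as-is: 5 9 0 8 6 → sum 28
Total = 26 + 28 = 54.
Check digit = (10 − (54 mod 10)) mod 10 = 6.

6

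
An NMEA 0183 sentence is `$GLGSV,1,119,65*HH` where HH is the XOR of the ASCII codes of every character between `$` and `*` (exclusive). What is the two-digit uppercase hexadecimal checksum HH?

XOR the ASCII codes of the payload characters:
  'G' = 0x47 → acc = 0x47
  'L' = 0x4C → acc = 0x0B
  'G' = 0x47 → acc = 0x4C
  'S' = 0x53 → acc = 0x1F
  'V' = 0x56 → acc = 0x49
  ',' = 0x2C → acc = 0x65
  '1' = 0x31 → acc = 0x54
  ',' = 0x2C → acc = 0x78
  '1' = 0x31 → acc = 0x49
  '1' = 0x31 → acc = 0x78
  '9' = 0x39 → acc = 0x41
  ',' = 0x2C → acc = 0x6D
  '6' = 0x36 → acc = 0x5B
  '5' = 0x35 → acc = 0x6E
Checksum = 0x6E.

6E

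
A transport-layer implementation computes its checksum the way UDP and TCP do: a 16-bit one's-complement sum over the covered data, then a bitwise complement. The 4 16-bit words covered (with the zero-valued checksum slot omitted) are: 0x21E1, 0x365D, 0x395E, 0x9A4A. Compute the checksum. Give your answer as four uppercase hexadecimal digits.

D418

One's-complement addition (fold any carry out of bit 15 back into bit 0):
  0x21E1 + 0x365D = 0x0583E
  0x583E + 0x395E = 0x0919C
  0x919C + 0x9A4A = 0x12BE6 → wrap carry → 0x2BE7
One's-complement sum = 0x2BE7.
Checksum = ~0x2BE7 & 0xFFFF = 0xD418.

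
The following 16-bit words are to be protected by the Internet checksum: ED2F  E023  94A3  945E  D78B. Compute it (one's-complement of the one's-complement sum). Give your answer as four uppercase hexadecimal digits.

321E

One's-complement addition (fold any carry out of bit 15 back into bit 0):
  0xED2F + 0xE023 = 0x1CD52 → wrap carry → 0xCD53
  0xCD53 + 0x94A3 = 0x161F6 → wrap carry → 0x61F7
  0x61F7 + 0x945E = 0x0F655
  0xF655 + 0xD78B = 0x1CDE0 → wrap carry → 0xCDE1
One's-complement sum = 0xCDE1.
Checksum = ~0xCDE1 & 0xFFFF = 0x321E.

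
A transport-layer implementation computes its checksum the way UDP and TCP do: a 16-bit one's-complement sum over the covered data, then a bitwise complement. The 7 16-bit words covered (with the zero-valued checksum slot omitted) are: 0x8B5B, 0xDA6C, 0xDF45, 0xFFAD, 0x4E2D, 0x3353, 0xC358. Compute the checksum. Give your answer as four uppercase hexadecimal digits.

766A

One's-complement addition (fold any carry out of bit 15 back into bit 0):
  0x8B5B + 0xDA6C = 0x165C7 → wrap carry → 0x65C8
  0x65C8 + 0xDF45 = 0x1450D → wrap carry → 0x450E
  0x450E + 0xFFAD = 0x144BB → wrap carry → 0x44BC
  0x44BC + 0x4E2D = 0x092E9
  0x92E9 + 0x3353 = 0x0C63C
  0xC63C + 0xC358 = 0x18994 → wrap carry → 0x8995
One's-complement sum = 0x8995.
Checksum = ~0x8995 & 0xFFFF = 0x766A.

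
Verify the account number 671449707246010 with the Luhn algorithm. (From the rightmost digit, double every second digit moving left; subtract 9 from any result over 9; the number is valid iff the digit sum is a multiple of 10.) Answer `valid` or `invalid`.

valid

From the right, keep odd positions and double even positions (subtract 9 from any doubled value over 9):
  doubled (positions 2,4,...): 2 3 4 0 9 8 5 → sum 31
  kept (positions 1,3,...): 0 0 4 7 7 4 1 6 → sum 29
Total = 60.
60 mod 10 = 0, so the number is valid.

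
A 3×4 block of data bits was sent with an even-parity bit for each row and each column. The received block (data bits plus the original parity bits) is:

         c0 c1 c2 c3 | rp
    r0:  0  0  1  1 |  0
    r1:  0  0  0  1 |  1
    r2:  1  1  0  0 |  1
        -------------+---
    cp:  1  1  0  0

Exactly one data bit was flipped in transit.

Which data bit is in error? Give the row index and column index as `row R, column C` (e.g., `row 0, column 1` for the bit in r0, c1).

Recompute each row's even parity and compare to rp:
  r0: data parity 0, sent rp 0 → ok
  r1: data parity 1, sent rp 1 → ok
  r2: data parity 0, sent rp 1 → mismatch
Recompute each column's even parity and compare to cp:
  c0: data parity 1, sent cp 1 → ok
  c1: data parity 1, sent cp 1 → ok
  c2: data parity 1, sent cp 0 → mismatch
  c3: data parity 0, sent cp 0 → ok
Exactly one row (r2) and one column (c2) fail → the flipped bit is at their intersection.

row 2, column 2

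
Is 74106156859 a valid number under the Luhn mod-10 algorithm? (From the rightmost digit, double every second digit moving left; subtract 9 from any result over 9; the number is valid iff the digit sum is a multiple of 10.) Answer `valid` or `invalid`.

From the right, keep odd positions and double even positions (subtract 9 from any doubled value over 9):
  doubled (positions 2,4,...): 1 3 2 0 8 → sum 14
  kept (positions 1,3,...): 9 8 5 6 1 7 → sum 36
Total = 50.
50 mod 10 = 0, so the number is valid.

valid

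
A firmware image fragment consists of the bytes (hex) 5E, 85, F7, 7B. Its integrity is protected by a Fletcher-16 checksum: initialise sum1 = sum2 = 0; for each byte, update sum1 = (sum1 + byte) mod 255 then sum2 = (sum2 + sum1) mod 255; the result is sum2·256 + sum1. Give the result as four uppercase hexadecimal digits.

7557

Running sums (mod 255):
  after byte 0 (5E): sum1=94, sum2=94
  after byte 1 (85): sum1=227, sum2=66
  after byte 2 (F7): sum1=219, sum2=30
  after byte 3 (7B): sum1=87, sum2=117
Checksum = sum2·256 + sum1 = 117·256 + 87 = 30039 = 0x7557.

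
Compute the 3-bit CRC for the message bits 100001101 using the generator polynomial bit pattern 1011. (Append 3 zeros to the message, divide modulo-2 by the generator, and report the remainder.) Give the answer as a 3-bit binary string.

Append 3 zeros: 100001101000. Divide by 1011 (XOR where the leading bit is 1):
  pos 0: 1000 XOR 1011 = 0011
  pos 2: 1101 XOR 1011 = 0110
  pos 3: 1101 XOR 1011 = 0110
  pos 4: 1100 XOR 1011 = 0111
  pos 5: 1111 XOR 1011 = 0100
  pos 6: 1000 XOR 1011 = 0011
  pos 8: 1100 XOR 1011 = 0111
Remainder (last 3 bits) = 111. This is the CRC / FCS.

111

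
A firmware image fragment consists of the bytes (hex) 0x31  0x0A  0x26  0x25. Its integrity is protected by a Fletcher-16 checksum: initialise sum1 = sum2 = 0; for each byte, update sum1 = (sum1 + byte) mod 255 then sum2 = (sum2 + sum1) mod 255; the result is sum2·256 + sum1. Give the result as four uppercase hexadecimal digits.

5486

Running sums (mod 255):
  after byte 0 (0x31): sum1=49, sum2=49
  after byte 1 (0x0A): sum1=59, sum2=108
  after byte 2 (0x26): sum1=97, sum2=205
  after byte 3 (0x25): sum1=134, sum2=84
Checksum = sum2·256 + sum1 = 84·256 + 134 = 21638 = 0x5486.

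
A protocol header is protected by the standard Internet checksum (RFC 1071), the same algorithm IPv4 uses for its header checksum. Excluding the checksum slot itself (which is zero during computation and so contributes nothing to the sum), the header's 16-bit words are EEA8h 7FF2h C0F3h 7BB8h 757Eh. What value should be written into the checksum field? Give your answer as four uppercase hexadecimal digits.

One's-complement addition (fold any carry out of bit 15 back into bit 0):
  0xEEA8 + 0x7FF2 = 0x16E9A → wrap carry → 0x6E9B
  0x6E9B + 0xC0F3 = 0x12F8E → wrap carry → 0x2F8F
  0x2F8F + 0x7BB8 = 0x0AB47
  0xAB47 + 0x757E = 0x120C5 → wrap carry → 0x20C6
One's-complement sum = 0x20C6.
Checksum = ~0x20C6 & 0xFFFF = 0xDF39.

DF39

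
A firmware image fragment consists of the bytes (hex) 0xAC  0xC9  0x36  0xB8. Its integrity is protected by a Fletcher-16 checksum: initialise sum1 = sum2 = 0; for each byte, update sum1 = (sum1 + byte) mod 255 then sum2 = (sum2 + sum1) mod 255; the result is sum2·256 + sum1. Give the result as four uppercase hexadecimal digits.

Running sums (mod 255):
  after byte 0 (0xAC): sum1=172, sum2=172
  after byte 1 (0xC9): sum1=118, sum2=35
  after byte 2 (0x36): sum1=172, sum2=207
  after byte 3 (0xB8): sum1=101, sum2=53
Checksum = sum2·256 + sum1 = 53·256 + 101 = 13669 = 0x3565.

3565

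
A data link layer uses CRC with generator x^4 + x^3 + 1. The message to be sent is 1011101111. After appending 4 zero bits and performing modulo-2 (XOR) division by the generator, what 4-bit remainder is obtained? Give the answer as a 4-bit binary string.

1110

Append 4 zeros: 10111011110000. Divide by 11001 (XOR where the leading bit is 1):
  pos 0: 10111 XOR 11001 = 01110
  pos 1: 11100 XOR 11001 = 00101
  pos 3: 10111 XOR 11001 = 01110
  pos 4: 11101 XOR 11001 = 00100
  pos 6: 10010 XOR 11001 = 01011
  pos 7: 10110 XOR 11001 = 01111
  pos 8: 11110 XOR 11001 = 00111
Remainder (last 4 bits) = 1110. This is the CRC / FCS.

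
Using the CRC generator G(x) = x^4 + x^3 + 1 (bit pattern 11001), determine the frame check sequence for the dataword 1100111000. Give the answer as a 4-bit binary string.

1001

Append 4 zeros: 11001110000000. Divide by 11001 (XOR where the leading bit is 1):
  pos 0: 11001 XOR 11001 = 00000
  pos 5: 11000 XOR 11001 = 00001
  pos 9: 10000 XOR 11001 = 01001
Remainder (last 4 bits) = 1001. This is the CRC / FCS.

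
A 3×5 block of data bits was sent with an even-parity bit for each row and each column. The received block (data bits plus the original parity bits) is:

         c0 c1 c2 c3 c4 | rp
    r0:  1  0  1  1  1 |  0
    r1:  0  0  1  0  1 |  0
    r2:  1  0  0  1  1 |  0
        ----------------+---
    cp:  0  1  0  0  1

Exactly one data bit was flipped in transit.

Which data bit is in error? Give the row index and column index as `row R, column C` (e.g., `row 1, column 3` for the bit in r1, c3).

row 2, column 1

Recompute each row's even parity and compare to rp:
  r0: data parity 0, sent rp 0 → ok
  r1: data parity 0, sent rp 0 → ok
  r2: data parity 1, sent rp 0 → mismatch
Recompute each column's even parity and compare to cp:
  c0: data parity 0, sent cp 0 → ok
  c1: data parity 0, sent cp 1 → mismatch
  c2: data parity 0, sent cp 0 → ok
  c3: data parity 0, sent cp 0 → ok
  c4: data parity 1, sent cp 1 → ok
Exactly one row (r2) and one column (c1) fail → the flipped bit is at their intersection.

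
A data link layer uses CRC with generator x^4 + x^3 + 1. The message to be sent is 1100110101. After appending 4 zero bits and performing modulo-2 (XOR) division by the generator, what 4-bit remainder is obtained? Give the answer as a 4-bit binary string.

Append 4 zeros: 11001101010000. Divide by 11001 (XOR where the leading bit is 1):
  pos 0: 11001 XOR 11001 = 00000
  pos 5: 10101 XOR 11001 = 01100
  pos 6: 11000 XOR 11001 = 00001
Remainder (last 4 bits) = 1000. This is the CRC / FCS.

1000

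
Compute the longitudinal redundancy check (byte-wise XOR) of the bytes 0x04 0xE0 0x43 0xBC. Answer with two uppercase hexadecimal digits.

XOR the bytes together:
  start with 0x04
  0x04 ⊕ 0xE0 = 0xE4
  0xE4 ⊕ 0x43 = 0xA7
  0xA7 ⊕ 0xBC = 0x1B

1B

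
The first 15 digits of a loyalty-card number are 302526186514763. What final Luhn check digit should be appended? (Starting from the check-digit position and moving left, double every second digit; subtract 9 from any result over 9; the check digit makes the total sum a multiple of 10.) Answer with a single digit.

4

Partial digits right→left: 3 6 7 4 1 5 6 8 1 6 2 5 2 0 3
Double every second digit counting from the check-digit position (so the 1st, 3rd, 5th, ... of the partial from the right).
  doubled (with −9 where >9): 6 5 2 3 2 4 4 6 → sum 32
  kept as-is: 6 4 5 8 6 5 0 → sum 34
Total = 32 + 34 = 66.
Check digit = (10 − (66 mod 10)) mod 10 = 4.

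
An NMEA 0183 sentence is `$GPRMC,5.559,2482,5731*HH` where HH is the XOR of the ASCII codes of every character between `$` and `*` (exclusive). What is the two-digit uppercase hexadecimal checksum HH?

XOR the ASCII codes of the payload characters:
  'G' = 0x47 → acc = 0x47
  'P' = 0x50 → acc = 0x17
  'R' = 0x52 → acc = 0x45
  'M' = 0x4D → acc = 0x08
  'C' = 0x43 → acc = 0x4B
  ',' = 0x2C → acc = 0x67
  '5' = 0x35 → acc = 0x52
  '.' = 0x2E → acc = 0x7C
  '5' = 0x35 → acc = 0x49
  '5' = 0x35 → acc = 0x7C
  '9' = 0x39 → acc = 0x45
  ',' = 0x2C → acc = 0x69
  '2' = 0x32 → acc = 0x5B
  '4' = 0x34 → acc = 0x6F
  '8' = 0x38 → acc = 0x57
  '2' = 0x32 → acc = 0x65
  ',' = 0x2C → acc = 0x49
  '5' = 0x35 → acc = 0x7C
  '7' = 0x37 → acc = 0x4B
  '3' = 0x33 → acc = 0x78
  '1' = 0x31 → acc = 0x49
Checksum = 0x49.

49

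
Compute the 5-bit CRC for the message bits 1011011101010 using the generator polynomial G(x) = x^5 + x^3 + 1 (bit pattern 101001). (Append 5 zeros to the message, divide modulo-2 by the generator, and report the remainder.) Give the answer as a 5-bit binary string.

Append 5 zeros: 101101110101000000. Divide by 101001 (XOR where the leading bit is 1):
  pos 0: 101101 XOR 101001 = 000100
  pos 3: 100110 XOR 101001 = 001111
  pos 5: 111110 XOR 101001 = 010111
  pos 6: 101111 XOR 101001 = 000110
  pos 9: 110000 XOR 101001 = 011001
  pos 10: 110010 XOR 101001 = 011011
  pos 11: 110110 XOR 101001 = 011111
  pos 12: 111110 XOR 101001 = 010111
Remainder (last 5 bits) = 10111. This is the CRC / FCS.

10111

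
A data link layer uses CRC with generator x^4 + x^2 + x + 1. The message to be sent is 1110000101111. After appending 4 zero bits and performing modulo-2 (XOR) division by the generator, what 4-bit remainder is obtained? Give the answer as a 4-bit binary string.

0000

Append 4 zeros: 11100001011110000. Divide by 10111 (XOR where the leading bit is 1):
  pos 0: 11100 XOR 10111 = 01011
  pos 1: 10110 XOR 10111 = 00001
  pos 5: 10101 XOR 10111 = 00010
  pos 8: 10111 XOR 10111 = 00000
Remainder (last 4 bits) = 0000. This is the CRC / FCS.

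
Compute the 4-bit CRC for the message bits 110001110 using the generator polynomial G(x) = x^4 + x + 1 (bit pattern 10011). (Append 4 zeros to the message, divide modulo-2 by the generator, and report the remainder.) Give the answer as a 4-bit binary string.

0000

Append 4 zeros: 1100011100000. Divide by 10011 (XOR where the leading bit is 1):
  pos 0: 11000 XOR 10011 = 01011
  pos 1: 10111 XOR 10011 = 00100
  pos 3: 10011 XOR 10011 = 00000
Remainder (last 4 bits) = 0000. This is the CRC / FCS.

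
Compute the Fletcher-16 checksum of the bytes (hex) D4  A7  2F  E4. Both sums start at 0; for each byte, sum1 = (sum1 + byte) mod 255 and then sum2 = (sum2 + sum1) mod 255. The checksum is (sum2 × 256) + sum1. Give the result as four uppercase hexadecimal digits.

Running sums (mod 255):
  after byte 0 (D4): sum1=212, sum2=212
  after byte 1 (A7): sum1=124, sum2=81
  after byte 2 (2F): sum1=171, sum2=252
  after byte 3 (E4): sum1=144, sum2=141
Checksum = sum2·256 + sum1 = 141·256 + 144 = 36240 = 0x8D90.

8D90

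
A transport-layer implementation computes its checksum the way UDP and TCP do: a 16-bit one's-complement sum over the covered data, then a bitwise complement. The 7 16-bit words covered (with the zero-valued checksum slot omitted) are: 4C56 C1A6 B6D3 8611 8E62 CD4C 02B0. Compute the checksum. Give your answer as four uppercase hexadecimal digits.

One's-complement addition (fold any carry out of bit 15 back into bit 0):
  0x4C56 + 0xC1A6 = 0x10DFC → wrap carry → 0x0DFD
  0x0DFD + 0xB6D3 = 0x0C4D0
  0xC4D0 + 0x8611 = 0x14AE1 → wrap carry → 0x4AE2
  0x4AE2 + 0x8E62 = 0x0D944
  0xD944 + 0xCD4C = 0x1A690 → wrap carry → 0xA691
  0xA691 + 0x02B0 = 0x0A941
One's-complement sum = 0xA941.
Checksum = ~0xA941 & 0xFFFF = 0x56BE.

56BE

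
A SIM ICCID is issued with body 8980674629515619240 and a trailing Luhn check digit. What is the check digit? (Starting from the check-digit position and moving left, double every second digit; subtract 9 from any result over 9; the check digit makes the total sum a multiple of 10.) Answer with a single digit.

2

Partial digits right→left: 0 4 2 9 1 6 5 1 5 9 2 6 4 7 6 0 8 9 8
Double every second digit counting from the check-digit position (so the 1st, 3rd, 5th, ... of the partial from the right).
  doubled (with −9 where >9): 0 4 2 1 1 4 8 3 7 7 → sum 37
  kept as-is: 4 9 6 1 9 6 7 0 9 → sum 51
Total = 37 + 51 = 88.
Check digit = (10 − (88 mod 10)) mod 10 = 2.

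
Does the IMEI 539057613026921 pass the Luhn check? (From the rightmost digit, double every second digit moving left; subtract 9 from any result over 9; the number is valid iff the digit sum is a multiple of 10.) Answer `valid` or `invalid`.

valid

From the right, keep odd positions and double even positions (subtract 9 from any doubled value over 9):
  doubled (positions 2,4,...): 4 3 0 2 5 0 6 → sum 20
  kept (positions 1,3,...): 1 9 2 3 6 5 9 5 → sum 40
Total = 60.
60 mod 10 = 0, so the number is valid.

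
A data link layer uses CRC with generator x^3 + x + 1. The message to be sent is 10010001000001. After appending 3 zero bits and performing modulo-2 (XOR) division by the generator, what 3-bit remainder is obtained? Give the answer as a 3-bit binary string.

110

Append 3 zeros: 10010001000001000. Divide by 1011 (XOR where the leading bit is 1):
  pos 0: 1001 XOR 1011 = 0010
  pos 2: 1000 XOR 1011 = 0011
  pos 4: 1101 XOR 1011 = 0110
  pos 5: 1100 XOR 1011 = 0111
  pos 6: 1110 XOR 1011 = 0101
  pos 7: 1010 XOR 1011 = 0001
  pos 10: 1001 XOR 1011 = 0010
  pos 12: 1000 XOR 1011 = 0011
Remainder (last 3 bits) = 110. This is the CRC / FCS.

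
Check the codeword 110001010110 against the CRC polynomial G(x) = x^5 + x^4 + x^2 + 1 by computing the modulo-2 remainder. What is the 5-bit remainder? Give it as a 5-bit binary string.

Modulo-2 division of 110001010110 by 110101:
  pos 0: 110001 XOR 110101 = 000100
  pos 3: 100010 XOR 110101 = 010111
  pos 4: 101111 XOR 110101 = 011010
  pos 5: 110101 XOR 110101 = 000000
Remainder = 00000 (zero — the frame passes the CRC check).

00000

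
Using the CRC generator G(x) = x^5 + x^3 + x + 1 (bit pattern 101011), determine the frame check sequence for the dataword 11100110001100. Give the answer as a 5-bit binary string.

00010

Append 5 zeros: 1110011000110000000. Divide by 101011 (XOR where the leading bit is 1):
  pos 0: 111001 XOR 101011 = 010010
  pos 1: 100101 XOR 101011 = 001110
  pos 3: 111000 XOR 101011 = 010011
  pos 4: 100110 XOR 101011 = 001101
  pos 6: 110111 XOR 101011 = 011100
  pos 7: 111000 XOR 101011 = 010011
  pos 8: 100110 XOR 101011 = 001101
  pos 10: 110100 XOR 101011 = 011111
  pos 11: 111110 XOR 101011 = 010101
  pos 12: 101010 XOR 101011 = 000001
Remainder (last 5 bits) = 00010. This is the CRC / FCS.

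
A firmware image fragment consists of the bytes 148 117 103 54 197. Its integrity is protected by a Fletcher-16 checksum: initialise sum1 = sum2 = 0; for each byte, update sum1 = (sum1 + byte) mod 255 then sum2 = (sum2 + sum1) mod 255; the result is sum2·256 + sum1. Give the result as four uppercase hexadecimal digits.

256D

Running sums (mod 255):
  after byte 0 (148): sum1=148, sum2=148
  after byte 1 (117): sum1=10, sum2=158
  after byte 2 (103): sum1=113, sum2=16
  after byte 3 (54): sum1=167, sum2=183
  after byte 4 (197): sum1=109, sum2=37
Checksum = sum2·256 + sum1 = 37·256 + 109 = 9581 = 0x256D.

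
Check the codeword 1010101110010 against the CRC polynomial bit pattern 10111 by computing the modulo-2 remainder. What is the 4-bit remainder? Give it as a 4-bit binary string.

0100

Modulo-2 division of 1010101110010 by 10111:
  pos 0: 10101 XOR 10111 = 00010
  pos 3: 10011 XOR 10111 = 00100
  pos 5: 10010 XOR 10111 = 00101
  pos 7: 10101 XOR 10111 = 00010
Remainder = 0100 (nonzero — an error is detected).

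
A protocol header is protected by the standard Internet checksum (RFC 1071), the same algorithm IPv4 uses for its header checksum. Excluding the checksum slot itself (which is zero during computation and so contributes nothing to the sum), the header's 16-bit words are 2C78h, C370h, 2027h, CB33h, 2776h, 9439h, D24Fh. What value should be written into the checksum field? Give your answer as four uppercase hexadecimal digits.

96BC

One's-complement addition (fold any carry out of bit 15 back into bit 0):
  0x2C78 + 0xC370 = 0x0EFE8
  0xEFE8 + 0x2027 = 0x1100F → wrap carry → 0x1010
  0x1010 + 0xCB33 = 0x0DB43
  0xDB43 + 0x2776 = 0x102B9 → wrap carry → 0x02BA
  0x02BA + 0x9439 = 0x096F3
  0x96F3 + 0xD24F = 0x16942 → wrap carry → 0x6943
One's-complement sum = 0x6943.
Checksum = ~0x6943 & 0xFFFF = 0x96BC.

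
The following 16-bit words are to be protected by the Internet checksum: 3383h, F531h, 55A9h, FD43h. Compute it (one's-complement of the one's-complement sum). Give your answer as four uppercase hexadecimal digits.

845D

One's-complement addition (fold any carry out of bit 15 back into bit 0):
  0x3383 + 0xF531 = 0x128B4 → wrap carry → 0x28B5
  0x28B5 + 0x55A9 = 0x07E5E
  0x7E5E + 0xFD43 = 0x17BA1 → wrap carry → 0x7BA2
One's-complement sum = 0x7BA2.
Checksum = ~0x7BA2 & 0xFFFF = 0x845D.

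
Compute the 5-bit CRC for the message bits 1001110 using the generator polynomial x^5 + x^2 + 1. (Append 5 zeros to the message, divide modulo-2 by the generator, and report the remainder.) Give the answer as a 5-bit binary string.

Append 5 zeros: 100111000000. Divide by 100101 (XOR where the leading bit is 1):
  pos 0: 100111 XOR 100101 = 000010
  pos 4: 100000 XOR 100101 = 000101
Remainder (last 5 bits) = 10100. This is the CRC / FCS.

10100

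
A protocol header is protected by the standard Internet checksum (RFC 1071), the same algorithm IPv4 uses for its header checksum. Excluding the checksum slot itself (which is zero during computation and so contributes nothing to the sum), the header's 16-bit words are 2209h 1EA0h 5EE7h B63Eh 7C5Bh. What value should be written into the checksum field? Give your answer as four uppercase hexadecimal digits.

2DD5

One's-complement addition (fold any carry out of bit 15 back into bit 0):
  0x2209 + 0x1EA0 = 0x040A9
  0x40A9 + 0x5EE7 = 0x09F90
  0x9F90 + 0xB63E = 0x155CE → wrap carry → 0x55CF
  0x55CF + 0x7C5B = 0x0D22A
One's-complement sum = 0xD22A.
Checksum = ~0xD22A & 0xFFFF = 0x2DD5.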